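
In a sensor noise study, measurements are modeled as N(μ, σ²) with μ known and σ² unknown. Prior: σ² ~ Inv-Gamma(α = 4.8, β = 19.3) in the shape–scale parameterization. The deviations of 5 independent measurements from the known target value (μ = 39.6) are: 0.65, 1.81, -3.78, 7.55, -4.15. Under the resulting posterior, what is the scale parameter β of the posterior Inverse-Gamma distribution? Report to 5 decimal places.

65.40600

With known mean μ and an Inverse-Gamma(α, β) prior on σ², the Normal likelihood is conjugate: posterior is Inv-Gamma(α + n/2, β + Σ(xᵢ−μ)²/2).
Σ(xᵢ−μ)² = (0.65)² + (1.81)² + (-3.78)² + (7.55)² + (-4.15)² = 92.2120.
Posterior: Inv-Gamma(4.8 + 5/2, 19.3 + 92.2120/2) = Inv-Gamma(7.30, 65.40600).
Posterior β = 65.40600.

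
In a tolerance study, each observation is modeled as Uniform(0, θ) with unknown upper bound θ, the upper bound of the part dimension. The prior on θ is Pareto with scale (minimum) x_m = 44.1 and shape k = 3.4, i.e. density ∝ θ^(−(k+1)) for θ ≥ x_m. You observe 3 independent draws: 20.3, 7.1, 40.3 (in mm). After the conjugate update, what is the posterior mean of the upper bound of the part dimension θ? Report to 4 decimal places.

A Pareto(scale x_m, shape k) prior on the upper bound θ of Uniform(0, θ) is conjugate: posterior is Pareto(max(x_m, max xᵢ), k + n).
Sample maximum = 40.3; prior scale x_m = 44.1 → posterior scale = max = 44.1.
Posterior shape = 3.4 + 3 = 6.4.
E[θ|data] = k·x_m/(k−1) = 6.4·44.1/5.4 = 52.2667.

52.2667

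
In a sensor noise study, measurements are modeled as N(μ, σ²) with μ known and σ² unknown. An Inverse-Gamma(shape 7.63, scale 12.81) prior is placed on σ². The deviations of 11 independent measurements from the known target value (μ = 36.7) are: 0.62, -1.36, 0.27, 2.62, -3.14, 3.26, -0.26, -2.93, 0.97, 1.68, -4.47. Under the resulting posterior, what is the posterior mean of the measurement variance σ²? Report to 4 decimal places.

3.6140

With known mean μ and an Inverse-Gamma(α, β) prior on σ², the Normal likelihood is conjugate: posterior is Inv-Gamma(α + n/2, β + Σ(xᵢ−μ)²/2).
Σ(xᵢ−μ)² = (0.62)² + (-1.36)² + (0.27)² + (2.62)² + (-3.14)² + (3.26)² + (-0.26)² + (-2.93)² + (0.97)² + (1.68)² + (-4.47)² = 62.0552.
Posterior: Inv-Gamma(7.63 + 11/2, 12.81 + 62.0552/2) = Inv-Gamma(13.13, 43.83760).
E[σ²|data] = β/(α−1) = 43.83760/12.13 = 3.6140.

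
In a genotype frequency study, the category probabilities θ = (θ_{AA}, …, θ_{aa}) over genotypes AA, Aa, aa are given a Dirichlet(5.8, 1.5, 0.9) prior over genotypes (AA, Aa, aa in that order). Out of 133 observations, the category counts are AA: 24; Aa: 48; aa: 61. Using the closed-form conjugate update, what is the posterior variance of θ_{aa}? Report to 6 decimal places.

0.001731

The Dirichlet prior is conjugate to the Multinomial likelihood: each posterior αⱼ = prior αⱼ + observed count nⱼ.
Posterior concentration: (29.8, 49.5, 61.9), total = 141.2.
Var[θ_j] = α_j(Σα−α_j)/((Σα)²(Σα+1)) = 61.9·79.3/(141.2²·142.2) = 0.001731.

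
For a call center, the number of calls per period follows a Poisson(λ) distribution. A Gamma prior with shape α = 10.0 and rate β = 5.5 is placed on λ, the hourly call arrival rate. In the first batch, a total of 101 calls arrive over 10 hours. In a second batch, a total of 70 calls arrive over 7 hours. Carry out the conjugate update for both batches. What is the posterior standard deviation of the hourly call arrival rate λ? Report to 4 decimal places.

0.5979

With a Gamma(shape α, rate β) prior, the Poisson likelihood is conjugate: the posterior is Gamma(α + ΣXᵢ, β + n).
After batch 1: Gamma(α+S, β+n) = Gamma(10.0+101, 5.5+10) = Gamma(111.0, 15.5).
After batch 2: Gamma(α+S, β+n) = Gamma(111.0+70, 15.5+7) = Gamma(181.0, 22.5).
SD = √α/β = √181.0/22.5 = 0.5979.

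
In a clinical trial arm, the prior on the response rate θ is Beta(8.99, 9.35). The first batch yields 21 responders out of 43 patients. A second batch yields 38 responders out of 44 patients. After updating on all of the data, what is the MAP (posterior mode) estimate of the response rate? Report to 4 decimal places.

The Beta prior is conjugate to a Binomial/Bernoulli likelihood; the update adds successes to α and failures to β.
After batch 1: Beta(8.99+21, 9.35+22) = Beta(29.99, 31.35).
After batch 2: Beta(29.99+38, 31.35+6) = Beta(67.99, 37.35).
Mode of Beta(a,b) for a,b>1 is (a−1)/(a+b−2) = 66.99/103.34 = 0.6482.

0.6482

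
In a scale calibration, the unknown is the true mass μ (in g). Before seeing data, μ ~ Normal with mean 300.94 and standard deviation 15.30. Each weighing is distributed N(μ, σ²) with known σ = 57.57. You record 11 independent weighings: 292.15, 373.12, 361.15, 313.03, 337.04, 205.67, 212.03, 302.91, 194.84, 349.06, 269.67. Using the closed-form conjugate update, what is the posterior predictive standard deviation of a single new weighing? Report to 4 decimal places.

58.7030

For Normal data with known variance σ², a Normal(μ₀, σ₀²) prior on μ is conjugate. Posterior precision = 1/σ₀² + n/σ²; posterior mean is the precision-weighted average of μ₀ and x̄.
σ₀² = 15.30² = 234.09, σ² = 57.57² = 3314.3049; σ² + n·σ₀² = 3314.3049 + 11·234.09 = 5889.2949.
Posterior precision = 1/σ₀² + n/σ² = 1/234.09 + 11/3314.3049 = (σ² + n·σ₀²)/(σ₀²σ²) = 5889.2949/(234.09·3314.3049); posterior variance σₙ² = σ₀²σ²/(σ² + n·σ₀²) = 234.09·3314.3049/5889.2949 = 131.738289.
Predictive variance for one new observation = σₙ² + σ² = 234.09·3314.3049/5889.2949 + 3314.3049 = σ²·(σ₀² + 5889.2949)/5889.2949 = 3314.3049·6123.3849/5889.2949 = 3446.043189; SD = √(3314.3049·6123.3849/5889.2949) = 58.7030.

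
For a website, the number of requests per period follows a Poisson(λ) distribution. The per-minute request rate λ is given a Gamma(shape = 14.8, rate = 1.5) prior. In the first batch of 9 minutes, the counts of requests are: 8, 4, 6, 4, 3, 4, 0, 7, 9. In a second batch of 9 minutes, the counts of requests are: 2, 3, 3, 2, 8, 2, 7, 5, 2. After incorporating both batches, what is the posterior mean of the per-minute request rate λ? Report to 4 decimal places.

With a Gamma(shape α, rate β) prior, the Poisson likelihood is conjugate: the posterior is Gamma(α + ΣXᵢ, β + n).
Batch 1: sum of counts S = 45 over n = 9 minutes.
After batch 1: Gamma(α+S, β+n) = Gamma(14.8+45, 1.5+9) = Gamma(59.8, 10.5).
Batch 2: sum of counts S = 34 over n = 9 minutes.
After batch 2: Gamma(α+S, β+n) = Gamma(59.8+34, 10.5+9) = Gamma(93.8, 19.5).
Posterior mean = α/β = 93.8/19.5 = 4.8103.

4.8103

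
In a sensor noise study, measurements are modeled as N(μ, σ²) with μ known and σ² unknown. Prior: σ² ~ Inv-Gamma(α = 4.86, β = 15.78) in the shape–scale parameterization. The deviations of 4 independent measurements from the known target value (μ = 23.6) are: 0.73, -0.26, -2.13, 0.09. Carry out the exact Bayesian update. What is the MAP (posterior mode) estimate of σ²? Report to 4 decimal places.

2.3350

With known mean μ and an Inverse-Gamma(α, β) prior on σ², the Normal likelihood is conjugate: posterior is Inv-Gamma(α + n/2, β + Σ(xᵢ−μ)²/2).
Σ(xᵢ−μ)² = (0.73)² + (-0.26)² + (-2.13)² + (0.09)² = 5.1455.
Posterior: Inv-Gamma(4.86 + 4/2, 15.78 + 5.1455/2) = Inv-Gamma(6.86, 18.35275).
Mode = β/(α+1) = 18.35275/7.86 = 2.3350.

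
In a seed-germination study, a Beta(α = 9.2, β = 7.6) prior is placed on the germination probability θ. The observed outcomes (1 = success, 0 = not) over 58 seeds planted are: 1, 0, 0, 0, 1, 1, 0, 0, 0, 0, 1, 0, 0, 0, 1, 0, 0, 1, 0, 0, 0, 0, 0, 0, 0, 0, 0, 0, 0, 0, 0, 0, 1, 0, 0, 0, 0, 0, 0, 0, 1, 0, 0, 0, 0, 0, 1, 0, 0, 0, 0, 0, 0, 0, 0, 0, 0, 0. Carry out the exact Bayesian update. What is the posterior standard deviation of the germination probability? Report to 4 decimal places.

The Beta prior is conjugate to a Binomial/Bernoulli likelihood; the update adds successes to α and failures to β.
Posterior: Beta(α+k, β+n−k) = Beta(9.2+9, 7.6+49) = Beta(18.2, 56.6).
Var = αβ/((α+β)²(α+β+1)) = 18.2·56.6/(74.8²·75.8) = 0.00242893; SD = √0.00242893 = 0.0493.

0.0493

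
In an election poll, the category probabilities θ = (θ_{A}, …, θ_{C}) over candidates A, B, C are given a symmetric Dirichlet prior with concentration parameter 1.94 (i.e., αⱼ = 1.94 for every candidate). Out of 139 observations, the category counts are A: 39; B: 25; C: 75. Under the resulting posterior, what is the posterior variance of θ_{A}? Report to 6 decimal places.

0.001391

The Dirichlet prior is conjugate to the Multinomial likelihood: each posterior αⱼ = prior αⱼ + observed count nⱼ.
Posterior concentration: (40.94, 26.94, 76.94), total = 144.82.
Var[θ_j] = α_j(Σα−α_j)/((Σα)²(Σα+1)) = 40.94·103.88/(144.82²·145.82) = 0.001391.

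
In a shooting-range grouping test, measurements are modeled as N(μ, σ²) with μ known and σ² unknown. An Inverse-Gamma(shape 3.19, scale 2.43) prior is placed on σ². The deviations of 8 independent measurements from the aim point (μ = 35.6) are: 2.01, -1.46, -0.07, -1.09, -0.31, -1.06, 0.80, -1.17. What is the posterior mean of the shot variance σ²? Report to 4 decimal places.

With known mean μ and an Inverse-Gamma(α, β) prior on σ², the Normal likelihood is conjugate: posterior is Inv-Gamma(α + n/2, β + Σ(xᵢ−μ)²/2).
Σ(xᵢ−μ)² = (2.01)² + (-1.46)² + (-0.07)² + (-1.09)² + (-0.31)² + (-1.06)² + (0.80)² + (-1.17)² = 10.5933.
Posterior: Inv-Gamma(3.19 + 8/2, 2.43 + 10.5933/2) = Inv-Gamma(7.19, 7.72665).
E[σ²|data] = β/(α−1) = 7.72665/6.19 = 1.2482.

1.2482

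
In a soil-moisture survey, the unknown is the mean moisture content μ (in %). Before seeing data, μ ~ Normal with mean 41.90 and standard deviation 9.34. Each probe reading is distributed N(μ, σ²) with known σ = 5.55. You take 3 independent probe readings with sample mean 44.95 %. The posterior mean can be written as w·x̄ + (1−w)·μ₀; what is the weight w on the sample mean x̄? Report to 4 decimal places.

0.8947

For Normal data with known variance σ², a Normal(μ₀, σ₀²) prior on μ is conjugate. Posterior precision = 1/σ₀² + n/σ²; posterior mean is the precision-weighted average of μ₀ and x̄.
σ₀² = 9.34² = 87.2356, σ² = 5.55² = 30.8025. Prior precision 1/σ₀² = 1/87.2356; data precision n/σ² = 3/30.8025.
w = (n/σ²)/(1/σ₀² + n/σ²) = n·σ₀²/(σ² + n·σ₀²) = 3·87.2356/(30.8025 + 3·87.2356) = 261.7068/292.5093 = 0.8947.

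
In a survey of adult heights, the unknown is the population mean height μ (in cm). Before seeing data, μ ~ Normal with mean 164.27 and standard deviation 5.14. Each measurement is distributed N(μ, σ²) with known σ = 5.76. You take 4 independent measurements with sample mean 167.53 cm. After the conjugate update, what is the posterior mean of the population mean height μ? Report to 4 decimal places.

For Normal data with known variance σ², a Normal(μ₀, σ₀²) prior on μ is conjugate. Posterior precision = 1/σ₀² + n/σ²; posterior mean is the precision-weighted average of μ₀ and x̄.
n·x̄ = 4·167.53 = 670.12.
σ₀² = 5.14² = 26.4196, σ² = 5.76² = 33.1776; σ² + n·σ₀² = 33.1776 + 4·26.4196 = 138.856.
Posterior mean = (μ₀/σ₀² + n·x̄/σ²)/(1/σ₀² + n/σ²) = (σ²·μ₀ + σ₀²·n·x̄)/(σ² + n·σ₀²) = (33.1776·164.27 + 26.4196·670.12)/138.856 = 23154.386704/138.856 = 166.7511.

166.7511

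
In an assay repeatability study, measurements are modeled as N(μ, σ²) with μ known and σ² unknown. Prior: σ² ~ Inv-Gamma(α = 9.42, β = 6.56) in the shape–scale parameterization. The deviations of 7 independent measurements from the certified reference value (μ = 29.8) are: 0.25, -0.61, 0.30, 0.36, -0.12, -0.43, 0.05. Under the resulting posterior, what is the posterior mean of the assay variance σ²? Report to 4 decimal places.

With known mean μ and an Inverse-Gamma(α, β) prior on σ², the Normal likelihood is conjugate: posterior is Inv-Gamma(α + n/2, β + Σ(xᵢ−μ)²/2).
Σ(xᵢ−μ)² = (0.25)² + (-0.61)² + (0.30)² + (0.36)² + (-0.12)² + (-0.43)² + (0.05)² = 0.8560.
Posterior: Inv-Gamma(9.42 + 7/2, 6.56 + 0.8560/2) = Inv-Gamma(12.92, 6.98800).
E[σ²|data] = β/(α−1) = 6.98800/11.92 = 0.5862.

0.5862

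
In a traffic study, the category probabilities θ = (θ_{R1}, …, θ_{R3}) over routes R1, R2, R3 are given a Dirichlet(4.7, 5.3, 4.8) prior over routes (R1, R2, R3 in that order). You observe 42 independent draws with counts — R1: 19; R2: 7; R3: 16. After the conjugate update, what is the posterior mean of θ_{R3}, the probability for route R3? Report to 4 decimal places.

The Dirichlet prior is conjugate to the Multinomial likelihood: each posterior αⱼ = prior αⱼ + observed count nⱼ.
Posterior concentration: (23.7, 12.3, 20.8), total = 56.8.
E[θ_{R3}|data] = α_{R3}/Σα = 20.8/56.8 = 0.3662.

0.3662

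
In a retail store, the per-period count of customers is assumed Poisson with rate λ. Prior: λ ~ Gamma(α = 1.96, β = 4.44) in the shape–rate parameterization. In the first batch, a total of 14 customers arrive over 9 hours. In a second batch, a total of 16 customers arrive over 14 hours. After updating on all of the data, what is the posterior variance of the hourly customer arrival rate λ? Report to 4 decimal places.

With a Gamma(shape α, rate β) prior, the Poisson likelihood is conjugate: the posterior is Gamma(α + ΣXᵢ, β + n).
After batch 1: Gamma(α+S, β+n) = Gamma(1.96+14, 4.44+9) = Gamma(15.96, 13.44).
After batch 2: Gamma(α+S, β+n) = Gamma(15.96+16, 13.44+14) = Gamma(31.96, 27.44).
Var = α/β² = 31.96/27.44² = 0.0424.

0.0424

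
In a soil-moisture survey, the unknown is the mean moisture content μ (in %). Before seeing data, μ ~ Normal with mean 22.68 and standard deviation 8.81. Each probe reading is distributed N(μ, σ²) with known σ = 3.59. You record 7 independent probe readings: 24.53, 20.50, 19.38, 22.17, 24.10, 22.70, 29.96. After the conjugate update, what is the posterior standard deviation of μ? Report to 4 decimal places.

1.3411

For Normal data with known variance σ², a Normal(μ₀, σ₀²) prior on μ is conjugate. Posterior precision = 1/σ₀² + n/σ²; posterior mean is the precision-weighted average of μ₀ and x̄.
σ₀² = 8.81² = 77.6161, σ² = 3.59² = 12.8881; σ² + n·σ₀² = 12.8881 + 7·77.6161 = 556.2008.
Posterior precision = 1/σ₀² + n/σ² = 1/77.6161 + 7/12.8881 = (σ² + n·σ₀²)/(σ₀²σ²) = 556.2008/(77.6161·12.8881); posterior variance σₙ² = σ₀²σ²/(σ² + n·σ₀²) = 77.6161·12.8881/556.2008 = 1.798494.
Posterior SD = √σₙ² = √(77.6161·12.8881/556.2008) = 1.3411.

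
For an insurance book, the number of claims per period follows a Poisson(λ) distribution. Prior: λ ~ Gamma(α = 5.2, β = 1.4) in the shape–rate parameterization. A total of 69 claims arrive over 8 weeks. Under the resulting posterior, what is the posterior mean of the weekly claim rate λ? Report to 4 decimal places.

7.8936

With a Gamma(shape α, rate β) prior, the Poisson likelihood is conjugate: the posterior is Gamma(α + ΣXᵢ, β + n).
Posterior: Gamma(α+S, β+n) = Gamma(5.2+69, 1.4+8) = Gamma(74.2, 9.4).
Posterior mean = α/β = 74.2/9.4 = 7.8936.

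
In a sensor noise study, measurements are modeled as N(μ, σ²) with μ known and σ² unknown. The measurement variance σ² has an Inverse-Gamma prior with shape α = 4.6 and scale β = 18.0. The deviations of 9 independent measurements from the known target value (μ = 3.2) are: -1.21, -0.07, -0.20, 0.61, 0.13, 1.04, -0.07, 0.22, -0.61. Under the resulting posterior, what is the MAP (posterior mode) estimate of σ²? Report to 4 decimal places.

With known mean μ and an Inverse-Gamma(α, β) prior on σ², the Normal likelihood is conjugate: posterior is Inv-Gamma(α + n/2, β + Σ(xᵢ−μ)²/2).
Σ(xᵢ−μ)² = (-1.21)² + (-0.07)² + (-0.20)² + (0.61)² + (0.13)² + (1.04)² + (-0.07)² + (0.22)² + (-0.61)² = 3.4050.
Posterior: Inv-Gamma(4.6 + 9/2, 18.0 + 3.4050/2) = Inv-Gamma(9.10, 19.70250).
Mode = β/(α+1) = 19.70250/10.10 = 1.9507.

1.9507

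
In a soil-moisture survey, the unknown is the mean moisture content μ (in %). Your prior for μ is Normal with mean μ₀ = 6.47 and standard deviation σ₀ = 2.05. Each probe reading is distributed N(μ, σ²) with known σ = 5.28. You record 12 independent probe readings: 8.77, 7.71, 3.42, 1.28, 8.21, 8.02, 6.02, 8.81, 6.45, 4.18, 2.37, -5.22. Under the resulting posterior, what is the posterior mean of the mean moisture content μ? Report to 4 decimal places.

For Normal data with known variance σ², a Normal(μ₀, σ₀²) prior on μ is conjugate. Posterior precision = 1/σ₀² + n/σ²; posterior mean is the precision-weighted average of μ₀ and x̄.
Σxᵢ = 8.77 + 7.71 + 3.42 + 1.28 + 8.21 + 8.02 + 6.02 + 8.81 + 6.45 + 4.18 + 2.37 + (-5.22) = 60.02, so n·x̄ = 60.02.
σ₀² = 2.05² = 4.2025, σ² = 5.28² = 27.8784; σ² + n·σ₀² = 27.8784 + 12·4.2025 = 78.3084.
Posterior mean = (μ₀/σ₀² + n·x̄/σ²)/(1/σ₀² + n/σ²) = (σ²·μ₀ + σ₀²·n·x̄)/(σ² + n·σ₀²) = (27.8784·6.47 + 4.2025·60.02)/78.3084 = 432.607298/78.3084 = 5.5244.

5.5244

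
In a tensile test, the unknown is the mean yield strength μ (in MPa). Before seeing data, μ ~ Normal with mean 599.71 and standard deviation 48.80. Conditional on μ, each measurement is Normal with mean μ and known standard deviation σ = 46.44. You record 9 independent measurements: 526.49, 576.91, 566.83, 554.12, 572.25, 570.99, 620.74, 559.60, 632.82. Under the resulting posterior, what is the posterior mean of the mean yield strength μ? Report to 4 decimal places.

577.8396

For Normal data with known variance σ², a Normal(μ₀, σ₀²) prior on μ is conjugate. Posterior precision = 1/σ₀² + n/σ²; posterior mean is the precision-weighted average of μ₀ and x̄.
Σxᵢ = 526.49 + 576.91 + 566.83 + 554.12 + 572.25 + 570.99 + 620.74 + 559.60 + 632.82 = 5180.75, so n·x̄ = 5180.75.
σ₀² = 48.80² = 2381.44, σ² = 46.44² = 2156.6736; σ² + n·σ₀² = 2156.6736 + 9·2381.44 = 23589.6336.
Posterior mean = (μ₀/σ₀² + n·x̄/σ²)/(1/σ₀² + n/σ²) = (σ²·μ₀ + σ₀²·n·x̄)/(σ² + n·σ₀²) = (2156.6736·599.71 + 2381.44·5180.75)/23589.6336 = 13631024.004656/23589.6336 = 577.8396.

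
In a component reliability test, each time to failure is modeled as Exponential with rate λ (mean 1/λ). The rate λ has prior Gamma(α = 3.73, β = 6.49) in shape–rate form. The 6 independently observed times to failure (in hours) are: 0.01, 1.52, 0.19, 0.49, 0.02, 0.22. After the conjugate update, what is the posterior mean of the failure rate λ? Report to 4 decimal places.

With a Gamma(shape α, rate β) prior on the exponential rate λ, the posterior after n observations with total T = Σxᵢ is Gamma(α+n, β+T).
Sum of observations T = 2.45 hours; n = 6.
Posterior: Gamma(3.73+6, 6.49+2.45) = Gamma(9.73, 8.94).
Posterior mean of λ = α/β = 9.73/8.94 = 1.0884.

1.0884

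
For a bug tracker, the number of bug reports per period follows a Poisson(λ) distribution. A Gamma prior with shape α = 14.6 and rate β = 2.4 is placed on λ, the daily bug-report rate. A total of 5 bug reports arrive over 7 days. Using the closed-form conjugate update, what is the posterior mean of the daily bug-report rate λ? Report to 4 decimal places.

With a Gamma(shape α, rate β) prior, the Poisson likelihood is conjugate: the posterior is Gamma(α + ΣXᵢ, β + n).
Posterior: Gamma(α+S, β+n) = Gamma(14.6+5, 2.4+7) = Gamma(19.6, 9.4).
Posterior mean = α/β = 19.6/9.4 = 2.0851.

2.0851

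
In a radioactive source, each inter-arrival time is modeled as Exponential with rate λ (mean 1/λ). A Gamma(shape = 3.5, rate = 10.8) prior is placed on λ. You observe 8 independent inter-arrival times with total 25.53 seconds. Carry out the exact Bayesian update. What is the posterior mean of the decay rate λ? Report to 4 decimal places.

With a Gamma(shape α, rate β) prior on the exponential rate λ, the posterior after n observations with total T = Σxᵢ is Gamma(α+n, β+T).
Posterior: Gamma(3.5+8, 10.8+25.53) = Gamma(11.5, 36.33).
Posterior mean of λ = α/β = 11.5/36.33 = 0.3165.

0.3165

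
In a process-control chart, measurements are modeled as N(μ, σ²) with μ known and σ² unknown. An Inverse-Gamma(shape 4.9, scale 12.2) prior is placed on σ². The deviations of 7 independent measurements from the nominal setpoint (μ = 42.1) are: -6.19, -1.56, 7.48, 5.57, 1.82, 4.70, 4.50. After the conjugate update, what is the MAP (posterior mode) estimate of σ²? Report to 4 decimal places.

10.5201

With known mean μ and an Inverse-Gamma(α, β) prior on σ², the Normal likelihood is conjugate: posterior is Inv-Gamma(α + n/2, β + Σ(xᵢ−μ)²/2).
Σ(xᵢ−μ)² = (-6.19)² + (-1.56)² + (7.48)² + (5.57)² + (1.82)² + (4.70)² + (4.50)² = 173.3774.
Posterior: Inv-Gamma(4.9 + 7/2, 12.2 + 173.3774/2) = Inv-Gamma(8.40, 98.88870).
Mode = β/(α+1) = 98.88870/9.40 = 10.5201.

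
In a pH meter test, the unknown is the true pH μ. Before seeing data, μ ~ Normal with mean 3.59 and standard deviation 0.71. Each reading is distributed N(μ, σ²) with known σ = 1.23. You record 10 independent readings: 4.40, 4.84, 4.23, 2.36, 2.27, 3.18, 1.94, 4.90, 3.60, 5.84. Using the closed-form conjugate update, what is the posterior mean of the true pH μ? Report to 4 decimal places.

For Normal data with known variance σ², a Normal(μ₀, σ₀²) prior on μ is conjugate. Posterior precision = 1/σ₀² + n/σ²; posterior mean is the precision-weighted average of μ₀ and x̄.
Σxᵢ = 4.40 + 4.84 + 4.23 + 2.36 + 2.27 + 3.18 + 1.94 + 4.90 + 3.60 + 5.84 = 37.56, so n·x̄ = 37.56.
σ₀² = 0.71² = 0.5041, σ² = 1.23² = 1.5129; σ² + n·σ₀² = 1.5129 + 10·0.5041 = 6.5539.
Posterior mean = (μ₀/σ₀² + n·x̄/σ²)/(1/σ₀² + n/σ²) = (σ²·μ₀ + σ₀²·n·x̄)/(σ² + n·σ₀²) = (1.5129·3.59 + 0.5041·37.56)/6.5539 = 24.365307/6.5539 = 3.7177.

3.7177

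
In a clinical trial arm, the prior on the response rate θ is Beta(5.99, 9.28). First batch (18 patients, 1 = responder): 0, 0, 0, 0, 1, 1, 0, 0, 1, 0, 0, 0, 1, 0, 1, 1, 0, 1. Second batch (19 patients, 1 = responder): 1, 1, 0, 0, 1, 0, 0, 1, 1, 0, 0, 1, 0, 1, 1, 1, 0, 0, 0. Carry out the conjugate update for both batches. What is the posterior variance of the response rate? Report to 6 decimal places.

0.004575

The Beta prior is conjugate to a Binomial/Bernoulli likelihood; the update adds successes to α and failures to β.
After batch 1: Beta(5.99+7, 9.28+11) = Beta(12.99, 20.28).
After batch 2: Beta(12.99+9, 20.28+10) = Beta(21.99, 30.28).
Var = αβ/((α+β)²(α+β+1)) = 21.99·30.28/(52.27²·53.27) = 0.004575.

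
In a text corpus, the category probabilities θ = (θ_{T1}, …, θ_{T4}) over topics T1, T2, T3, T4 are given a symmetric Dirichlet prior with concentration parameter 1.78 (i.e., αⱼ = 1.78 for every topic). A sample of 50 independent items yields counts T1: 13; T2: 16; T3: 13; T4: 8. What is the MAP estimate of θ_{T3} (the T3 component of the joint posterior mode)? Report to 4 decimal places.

The Dirichlet prior is conjugate to the Multinomial likelihood: each posterior αⱼ = prior αⱼ + observed count nⱼ.
Posterior concentration: (14.78, 17.78, 14.78, 9.78), total = 57.12.
Joint mode component: (α_{T3}−1)/(Σα−K) = 13.78/53.12 = 0.2594.

0.2594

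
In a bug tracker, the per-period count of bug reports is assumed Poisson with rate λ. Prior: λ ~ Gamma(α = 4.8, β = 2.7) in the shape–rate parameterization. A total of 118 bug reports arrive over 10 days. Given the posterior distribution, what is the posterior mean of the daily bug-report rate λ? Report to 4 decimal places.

With a Gamma(shape α, rate β) prior, the Poisson likelihood is conjugate: the posterior is Gamma(α + ΣXᵢ, β + n).
Posterior: Gamma(α+S, β+n) = Gamma(4.8+118, 2.7+10) = Gamma(122.8, 12.7).
Posterior mean = α/β = 122.8/12.7 = 9.6693.

9.6693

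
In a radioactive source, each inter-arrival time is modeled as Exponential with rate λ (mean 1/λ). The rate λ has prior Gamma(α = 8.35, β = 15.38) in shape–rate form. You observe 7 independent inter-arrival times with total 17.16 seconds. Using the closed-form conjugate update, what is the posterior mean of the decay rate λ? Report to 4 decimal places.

With a Gamma(shape α, rate β) prior on the exponential rate λ, the posterior after n observations with total T = Σxᵢ is Gamma(α+n, β+T).
Posterior: Gamma(8.35+7, 15.38+17.16) = Gamma(15.35, 32.54).
Posterior mean of λ = α/β = 15.35/32.54 = 0.4717.

0.4717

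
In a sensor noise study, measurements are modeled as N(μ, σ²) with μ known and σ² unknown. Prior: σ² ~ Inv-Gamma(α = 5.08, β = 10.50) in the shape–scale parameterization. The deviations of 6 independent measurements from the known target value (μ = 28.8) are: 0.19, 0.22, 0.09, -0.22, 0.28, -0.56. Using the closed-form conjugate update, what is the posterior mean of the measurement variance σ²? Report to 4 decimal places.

1.5207

With known mean μ and an Inverse-Gamma(α, β) prior on σ², the Normal likelihood is conjugate: posterior is Inv-Gamma(α + n/2, β + Σ(xᵢ−μ)²/2).
Σ(xᵢ−μ)² = (0.19)² + (0.22)² + (0.09)² + (-0.22)² + (0.28)² + (-0.56)² = 0.5330.
Posterior: Inv-Gamma(5.08 + 6/2, 10.50 + 0.5330/2) = Inv-Gamma(8.08, 10.76650).
E[σ²|data] = β/(α−1) = 10.76650/7.08 = 1.5207.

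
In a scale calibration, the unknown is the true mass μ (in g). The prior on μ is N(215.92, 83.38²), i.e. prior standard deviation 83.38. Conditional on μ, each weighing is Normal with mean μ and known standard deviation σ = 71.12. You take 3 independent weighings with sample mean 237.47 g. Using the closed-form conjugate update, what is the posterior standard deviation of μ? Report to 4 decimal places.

36.8367

For Normal data with known variance σ², a Normal(μ₀, σ₀²) prior on μ is conjugate. Posterior precision = 1/σ₀² + n/σ²; posterior mean is the precision-weighted average of μ₀ and x̄.
σ₀² = 83.38² = 6952.2244, σ² = 71.12² = 5058.0544; σ² + n·σ₀² = 5058.0544 + 3·6952.2244 = 25914.7276.
Posterior precision = 1/σ₀² + n/σ² = 1/6952.2244 + 3/5058.0544 = (σ² + n·σ₀²)/(σ₀²σ²) = 25914.7276/(6952.2244·5058.0544); posterior variance σₙ² = σ₀²σ²/(σ² + n·σ₀²) = 6952.2244·5058.0544/25914.7276 = 1356.939952.
Posterior SD = √σₙ² = √(6952.2244·5058.0544/25914.7276) = 36.8367.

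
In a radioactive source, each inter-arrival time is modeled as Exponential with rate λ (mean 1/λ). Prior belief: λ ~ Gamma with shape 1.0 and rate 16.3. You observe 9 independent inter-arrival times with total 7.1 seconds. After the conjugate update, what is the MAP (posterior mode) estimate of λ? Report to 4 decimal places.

0.3846

With a Gamma(shape α, rate β) prior on the exponential rate λ, the posterior after n observations with total T = Σxᵢ is Gamma(α+n, β+T).
Posterior: Gamma(1.0+9, 16.3+7.1) = Gamma(10.0, 23.4).
Mode = (α−1)/β = 0.3846.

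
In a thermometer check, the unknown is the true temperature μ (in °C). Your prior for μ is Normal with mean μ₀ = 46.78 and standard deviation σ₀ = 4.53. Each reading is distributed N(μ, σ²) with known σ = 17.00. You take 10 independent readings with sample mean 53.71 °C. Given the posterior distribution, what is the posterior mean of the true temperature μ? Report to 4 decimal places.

49.6575

For Normal data with known variance σ², a Normal(μ₀, σ₀²) prior on μ is conjugate. Posterior precision = 1/σ₀² + n/σ²; posterior mean is the precision-weighted average of μ₀ and x̄.
n·x̄ = 10·53.71 = 537.1.
σ₀² = 4.53² = 20.5209, σ² = 17.00² = 289; σ² + n·σ₀² = 289 + 10·20.5209 = 494.209.
Posterior mean = (μ₀/σ₀² + n·x̄/σ²)/(1/σ₀² + n/σ²) = (σ²·μ₀ + σ₀²·n·x̄)/(σ² + n·σ₀²) = (289·46.78 + 20.5209·537.1)/494.209 = 24541.19539/494.209 = 49.6575.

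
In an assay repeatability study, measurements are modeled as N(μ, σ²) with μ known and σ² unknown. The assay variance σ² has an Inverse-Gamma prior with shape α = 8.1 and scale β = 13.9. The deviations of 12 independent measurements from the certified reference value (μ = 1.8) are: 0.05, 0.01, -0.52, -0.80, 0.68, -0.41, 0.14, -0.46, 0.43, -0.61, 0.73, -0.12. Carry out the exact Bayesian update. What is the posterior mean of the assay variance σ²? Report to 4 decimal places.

With known mean μ and an Inverse-Gamma(α, β) prior on σ², the Normal likelihood is conjugate: posterior is Inv-Gamma(α + n/2, β + Σ(xᵢ−μ)²/2).
Σ(xᵢ−μ)² = (0.05)² + (0.01)² + (-0.52)² + (-0.80)² + (0.68)² + (-0.41)² + (0.14)² + (-0.46)² + (0.43)² + (-0.61)² + (0.73)² + (-0.12)² = 2.8790.
Posterior: Inv-Gamma(8.1 + 12/2, 13.9 + 2.8790/2) = Inv-Gamma(14.10, 15.33950).
E[σ²|data] = β/(α−1) = 15.33950/13.10 = 1.1710.

1.1710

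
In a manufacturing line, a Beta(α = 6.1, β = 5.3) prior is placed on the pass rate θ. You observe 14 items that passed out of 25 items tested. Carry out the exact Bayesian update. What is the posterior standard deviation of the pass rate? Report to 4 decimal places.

0.0813

The Beta prior is conjugate to a Binomial/Bernoulli likelihood; the update adds successes to α and failures to β.
Posterior: Beta(α+k, β+n−k) = Beta(6.1+14, 5.3+11) = Beta(20.1, 16.3).
Var = αβ/((α+β)²(α+β+1)) = 20.1·16.3/(36.4²·37.4) = 0.00661164; SD = √0.00661164 = 0.0813.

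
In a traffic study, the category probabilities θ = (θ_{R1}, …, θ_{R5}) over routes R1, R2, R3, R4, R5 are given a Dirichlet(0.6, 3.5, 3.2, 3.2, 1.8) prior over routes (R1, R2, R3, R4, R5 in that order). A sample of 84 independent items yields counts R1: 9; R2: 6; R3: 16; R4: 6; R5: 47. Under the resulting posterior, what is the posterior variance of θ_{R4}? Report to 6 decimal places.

The Dirichlet prior is conjugate to the Multinomial likelihood: each posterior αⱼ = prior αⱼ + observed count nⱼ.
Posterior concentration: (9.6, 9.5, 19.2, 9.2, 48.8), total = 96.3.
Var[θ_j] = α_j(Σα−α_j)/((Σα)²(Σα+1)) = 9.2·87.1/(96.3²·97.3) = 0.000888.

0.000888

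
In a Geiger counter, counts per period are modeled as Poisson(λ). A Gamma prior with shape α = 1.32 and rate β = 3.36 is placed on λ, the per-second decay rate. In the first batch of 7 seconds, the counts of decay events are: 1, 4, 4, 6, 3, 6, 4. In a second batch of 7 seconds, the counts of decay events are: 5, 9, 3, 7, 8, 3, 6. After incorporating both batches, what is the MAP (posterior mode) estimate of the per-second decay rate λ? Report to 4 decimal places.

3.9931

With a Gamma(shape α, rate β) prior, the Poisson likelihood is conjugate: the posterior is Gamma(α + ΣXᵢ, β + n).
Batch 1: sum of counts S = 28 over n = 7 seconds.
After batch 1: Gamma(α+S, β+n) = Gamma(1.32+28, 3.36+7) = Gamma(29.32, 10.36).
Batch 2: sum of counts S = 41 over n = 7 seconds.
After batch 2: Gamma(α+S, β+n) = Gamma(29.32+41, 10.36+7) = Gamma(70.32, 17.36).
Mode of Gamma(α,β) for α≥1 is (α−1)/β = 69.32/17.36 = 3.9931.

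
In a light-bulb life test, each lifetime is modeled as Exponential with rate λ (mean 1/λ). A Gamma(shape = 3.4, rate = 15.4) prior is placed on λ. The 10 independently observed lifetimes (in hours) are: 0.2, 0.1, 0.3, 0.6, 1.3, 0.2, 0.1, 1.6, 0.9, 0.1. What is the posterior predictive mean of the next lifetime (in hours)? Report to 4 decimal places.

With a Gamma(shape α, rate β) prior on the exponential rate λ, the posterior after n observations with total T = Σxᵢ is Gamma(α+n, β+T).
Sum of observations T = 5.4 hours; n = 10.
Posterior: Gamma(3.4+10, 15.4+5.4) = Gamma(13.4, 20.8).
The predictive distribution for the next observation is Lomax; its mean is β/(α−1) = 20.8/12.4 = 1.6774.

1.6774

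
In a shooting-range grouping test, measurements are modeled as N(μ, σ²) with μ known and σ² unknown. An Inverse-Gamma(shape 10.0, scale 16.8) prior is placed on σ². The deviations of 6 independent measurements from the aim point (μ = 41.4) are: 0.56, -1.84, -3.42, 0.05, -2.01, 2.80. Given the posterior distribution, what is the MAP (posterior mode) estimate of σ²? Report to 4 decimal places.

2.1742

With known mean μ and an Inverse-Gamma(α, β) prior on σ², the Normal likelihood is conjugate: posterior is Inv-Gamma(α + n/2, β + Σ(xᵢ−μ)²/2).
Σ(xᵢ−μ)² = (0.56)² + (-1.84)² + (-3.42)² + (0.05)² + (-2.01)² + (2.80)² = 27.2782.
Posterior: Inv-Gamma(10.0 + 6/2, 16.8 + 27.2782/2) = Inv-Gamma(13.00, 30.43910).
Mode = β/(α+1) = 30.43910/14.00 = 2.1742.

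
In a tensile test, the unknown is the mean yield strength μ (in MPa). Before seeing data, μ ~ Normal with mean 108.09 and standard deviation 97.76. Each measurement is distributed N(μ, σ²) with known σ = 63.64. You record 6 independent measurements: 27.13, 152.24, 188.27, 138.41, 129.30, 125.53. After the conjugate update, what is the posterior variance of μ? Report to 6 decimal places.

For Normal data with known variance σ², a Normal(μ₀, σ₀²) prior on μ is conjugate. Posterior precision = 1/σ₀² + n/σ²; posterior mean is the precision-weighted average of μ₀ and x̄.
σ₀² = 97.76² = 9557.0176, σ² = 63.64² = 4050.0496; σ² + n·σ₀² = 4050.0496 + 6·9557.0176 = 61392.1552.
Posterior precision = 1/σ₀² + n/σ² = 1/9557.0176 + 6/4050.0496 = (σ² + n·σ₀²)/(σ₀²σ²) = 61392.1552/(9557.0176·4050.0496); posterior variance σₙ² = σ₀²σ²/(σ² + n·σ₀²) = 9557.0176·4050.0496/61392.1552 = 630.477871.

630.477871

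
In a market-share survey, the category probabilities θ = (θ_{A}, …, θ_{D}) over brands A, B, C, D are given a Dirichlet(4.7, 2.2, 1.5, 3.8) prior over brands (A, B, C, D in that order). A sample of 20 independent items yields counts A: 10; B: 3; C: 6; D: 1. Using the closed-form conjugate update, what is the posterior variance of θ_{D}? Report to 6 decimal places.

0.003821

The Dirichlet prior is conjugate to the Multinomial likelihood: each posterior αⱼ = prior αⱼ + observed count nⱼ.
Posterior concentration: (14.7, 5.2, 7.5, 4.8), total = 32.2.
Var[θ_j] = α_j(Σα−α_j)/((Σα)²(Σα+1)) = 4.8·27.4/(32.2²·33.2) = 0.003821.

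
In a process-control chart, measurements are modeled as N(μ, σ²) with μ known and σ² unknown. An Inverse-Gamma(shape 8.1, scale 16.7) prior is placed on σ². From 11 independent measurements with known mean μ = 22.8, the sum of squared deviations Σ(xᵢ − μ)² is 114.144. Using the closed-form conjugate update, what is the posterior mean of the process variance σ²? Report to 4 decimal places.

5.8549

With known mean μ and an Inverse-Gamma(α, β) prior on σ², the Normal likelihood is conjugate: posterior is Inv-Gamma(α + n/2, β + Σ(xᵢ−μ)²/2).
Posterior: Inv-Gamma(8.1 + 11/2, 16.7 + 114.144/2) = Inv-Gamma(13.60, 73.7720).
E[σ²|data] = β/(α−1) = 73.7720/12.60 = 5.8549.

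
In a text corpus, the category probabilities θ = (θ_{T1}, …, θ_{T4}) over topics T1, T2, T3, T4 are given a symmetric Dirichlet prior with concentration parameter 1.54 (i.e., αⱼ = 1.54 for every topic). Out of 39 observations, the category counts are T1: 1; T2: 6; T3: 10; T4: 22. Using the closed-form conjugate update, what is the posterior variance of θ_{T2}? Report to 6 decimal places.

The Dirichlet prior is conjugate to the Multinomial likelihood: each posterior αⱼ = prior αⱼ + observed count nⱼ.
Posterior concentration: (2.54, 7.54, 11.54, 23.54), total = 45.16.
Var[θ_j] = α_j(Σα−α_j)/((Σα)²(Σα+1)) = 7.54·37.62/(45.16²·46.16) = 0.003013.

0.003013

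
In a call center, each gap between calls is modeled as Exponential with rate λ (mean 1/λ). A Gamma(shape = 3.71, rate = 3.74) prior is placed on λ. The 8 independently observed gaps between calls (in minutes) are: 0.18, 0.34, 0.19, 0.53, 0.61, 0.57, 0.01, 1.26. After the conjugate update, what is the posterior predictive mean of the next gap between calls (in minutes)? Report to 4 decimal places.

0.6937

With a Gamma(shape α, rate β) prior on the exponential rate λ, the posterior after n observations with total T = Σxᵢ is Gamma(α+n, β+T).
Sum of observations T = 3.69 minutes; n = 8.
Posterior: Gamma(3.71+8, 3.74+3.69) = Gamma(11.71, 7.43).
The predictive distribution for the next observation is Lomax; its mean is β/(α−1) = 7.43/10.71 = 0.6937.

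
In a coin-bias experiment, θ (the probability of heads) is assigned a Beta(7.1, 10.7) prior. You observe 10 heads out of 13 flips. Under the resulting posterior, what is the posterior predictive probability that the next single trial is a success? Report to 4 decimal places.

The Beta prior is conjugate to a Binomial/Bernoulli likelihood; the update adds successes to α and failures to β.
Posterior: Beta(α+k, β+n−k) = Beta(7.1+10, 10.7+3) = Beta(17.1, 13.7).
For a single future Bernoulli trial, P(success | data) = α/(α+β) = 0.5552.

0.5552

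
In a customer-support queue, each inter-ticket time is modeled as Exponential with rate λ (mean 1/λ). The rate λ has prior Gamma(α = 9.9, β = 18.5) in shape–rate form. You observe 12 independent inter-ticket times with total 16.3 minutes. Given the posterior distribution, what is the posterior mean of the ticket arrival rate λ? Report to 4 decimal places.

With a Gamma(shape α, rate β) prior on the exponential rate λ, the posterior after n observations with total T = Σxᵢ is Gamma(α+n, β+T).
Posterior: Gamma(9.9+12, 18.5+16.3) = Gamma(21.9, 34.8).
Posterior mean of λ = α/β = 21.9/34.8 = 0.6293.

0.6293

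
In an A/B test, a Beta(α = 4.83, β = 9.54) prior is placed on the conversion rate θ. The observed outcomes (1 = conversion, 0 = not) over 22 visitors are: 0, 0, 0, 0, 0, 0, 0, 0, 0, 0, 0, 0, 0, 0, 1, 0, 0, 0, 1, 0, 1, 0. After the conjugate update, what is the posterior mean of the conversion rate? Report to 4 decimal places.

The Beta prior is conjugate to a Binomial/Bernoulli likelihood; the update adds successes to α and failures to β.
Posterior: Beta(α+k, β+n−k) = Beta(4.83+3, 9.54+19) = Beta(7.83, 28.54).
Posterior mean = α/(α+β) = 7.83/36.37 = 0.2153.

0.2153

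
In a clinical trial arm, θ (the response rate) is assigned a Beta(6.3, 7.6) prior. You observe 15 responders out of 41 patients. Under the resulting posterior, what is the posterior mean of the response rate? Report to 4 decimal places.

0.3880

The Beta prior is conjugate to a Binomial/Bernoulli likelihood; the update adds successes to α and failures to β.
Posterior: Beta(α+k, β+n−k) = Beta(6.3+15, 7.6+26) = Beta(21.3, 33.6).
Posterior mean = α/(α+β) = 21.3/54.9 = 0.3880.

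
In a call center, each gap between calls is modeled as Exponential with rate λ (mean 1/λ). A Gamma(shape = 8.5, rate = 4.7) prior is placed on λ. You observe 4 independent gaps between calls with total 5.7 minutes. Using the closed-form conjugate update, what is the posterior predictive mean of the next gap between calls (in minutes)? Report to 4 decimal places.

With a Gamma(shape α, rate β) prior on the exponential rate λ, the posterior after n observations with total T = Σxᵢ is Gamma(α+n, β+T).
Posterior: Gamma(8.5+4, 4.7+5.7) = Gamma(12.5, 10.4).
The predictive distribution for the next observation is Lomax; its mean is β/(α−1) = 10.4/11.5 = 0.9043.

0.9043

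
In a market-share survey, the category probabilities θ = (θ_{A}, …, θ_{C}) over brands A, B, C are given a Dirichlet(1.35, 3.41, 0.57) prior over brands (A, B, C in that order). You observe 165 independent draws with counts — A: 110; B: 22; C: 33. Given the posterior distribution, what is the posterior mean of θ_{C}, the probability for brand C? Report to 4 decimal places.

The Dirichlet prior is conjugate to the Multinomial likelihood: each posterior αⱼ = prior αⱼ + observed count nⱼ.
Posterior concentration: (111.35, 25.41, 33.57), total = 170.33.
E[θ_{C}|data] = α_{C}/Σα = 33.57/170.33 = 0.1971.

0.1971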